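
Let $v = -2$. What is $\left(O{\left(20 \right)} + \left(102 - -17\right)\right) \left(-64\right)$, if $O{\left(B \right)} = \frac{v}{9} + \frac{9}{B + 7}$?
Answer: $- \frac{68608}{9} \approx -7623.1$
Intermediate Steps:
$O{\left(B \right)} = - \frac{2}{9} + \frac{9}{7 + B}$ ($O{\left(B \right)} = - \frac{2}{9} + \frac{9}{B + 7} = \left(-2\right) \frac{1}{9} + \frac{9}{7 + B} = - \frac{2}{9} + \frac{9}{7 + B}$)
$\left(O{\left(20 \right)} + \left(102 - -17\right)\right) \left(-64\right) = \left(\frac{67 - 40}{9 \left(7 + 20\right)} + \left(102 - -17\right)\right) \left(-64\right) = \left(\frac{67 - 40}{9 \cdot 27} + \left(102 + 17\right)\right) \left(-64\right) = \left(\frac{1}{9} \cdot \frac{1}{27} \cdot 27 + 119\right) \left(-64\right) = \left(\frac{1}{9} + 119\right) \left(-64\right) = \frac{1072}{9} \left(-64\right) = - \frac{68608}{9}$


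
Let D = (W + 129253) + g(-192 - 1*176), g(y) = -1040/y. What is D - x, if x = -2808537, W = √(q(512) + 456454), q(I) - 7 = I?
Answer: 67569235/23 + √456973 ≈ 2.9385e+6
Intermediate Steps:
q(I) = 7 + I
W = √456973 (W = √((7 + 512) + 456454) = √(519 + 456454) = √456973 ≈ 676.00)
D = 2972884/23 + √456973 (D = (√456973 + 129253) - 1040/(-192 - 1*176) = (129253 + √456973) - 1040/(-192 - 176) = (129253 + √456973) - 1040/(-368) = (129253 + √456973) - 1040*(-1/368) = (129253 + √456973) + 65/23 = 2972884/23 + √456973 ≈ 1.2993e+5)
D - x = (2972884/23 + √456973) - 1*(-2808537) = (2972884/23 + √456973) + 2808537 = 67569235/23 + √456973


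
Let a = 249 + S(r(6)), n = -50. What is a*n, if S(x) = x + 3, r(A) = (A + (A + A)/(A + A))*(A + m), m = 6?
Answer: -16800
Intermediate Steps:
r(A) = (1 + A)*(6 + A) (r(A) = (A + (A + A)/(A + A))*(A + 6) = (A + (2*A)/((2*A)))*(6 + A) = (A + (2*A)*(1/(2*A)))*(6 + A) = (A + 1)*(6 + A) = (1 + A)*(6 + A))
S(x) = 3 + x
a = 336 (a = 249 + (3 + (6 + 6² + 7*6)) = 249 + (3 + (6 + 36 + 42)) = 249 + (3 + 84) = 249 + 87 = 336)
a*n = 336*(-50) = -16800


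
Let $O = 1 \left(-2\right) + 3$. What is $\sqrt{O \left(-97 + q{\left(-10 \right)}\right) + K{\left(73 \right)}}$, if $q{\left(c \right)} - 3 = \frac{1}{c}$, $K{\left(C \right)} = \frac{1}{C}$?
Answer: $\frac{i \sqrt{50138590}}{730} \approx 9.6998 i$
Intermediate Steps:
$O = 1$ ($O = -2 + 3 = 1$)
$q{\left(c \right)} = 3 + \frac{1}{c}$
$\sqrt{O \left(-97 + q{\left(-10 \right)}\right) + K{\left(73 \right)}} = \sqrt{1 \left(-97 + \left(3 + \frac{1}{-10}\right)\right) + \frac{1}{73}} = \sqrt{1 \left(-97 + \left(3 - \frac{1}{10}\right)\right) + \frac{1}{73}} = \sqrt{1 \left(-97 + \frac{29}{10}\right) + \frac{1}{73}} = \sqrt{1 \left(- \frac{941}{10}\right) + \frac{1}{73}} = \sqrt{- \frac{941}{10} + \frac{1}{73}} = \sqrt{- \frac{68683}{730}} = \frac{i \sqrt{50138590}}{730}$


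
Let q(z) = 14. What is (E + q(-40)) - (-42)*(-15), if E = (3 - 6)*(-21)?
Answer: -553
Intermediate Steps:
E = 63 (E = -3*(-21) = 63)
(E + q(-40)) - (-42)*(-15) = (63 + 14) - (-42)*(-15) = 77 - 1*630 = 77 - 630 = -553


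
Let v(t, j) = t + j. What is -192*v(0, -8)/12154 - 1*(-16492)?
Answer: 100222652/6077 ≈ 16492.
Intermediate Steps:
v(t, j) = j + t
-192*v(0, -8)/12154 - 1*(-16492) = -192*(-8 + 0)/12154 - 1*(-16492) = -192*(-8)*(1/12154) + 16492 = -32*(-48)*(1/12154) + 16492 = 1536*(1/12154) + 16492 = 768/6077 + 16492 = 100222652/6077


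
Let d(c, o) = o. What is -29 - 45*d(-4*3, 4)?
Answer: -209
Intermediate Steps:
-29 - 45*d(-4*3, 4) = -29 - 45*4 = -29 - 180 = -209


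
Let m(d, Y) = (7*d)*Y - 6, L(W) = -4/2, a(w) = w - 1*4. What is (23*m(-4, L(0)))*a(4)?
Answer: 0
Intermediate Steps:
a(w) = -4 + w (a(w) = w - 4 = -4 + w)
L(W) = -2 (L(W) = -4*1/2 = -2)
m(d, Y) = -6 + 7*Y*d (m(d, Y) = 7*Y*d - 6 = -6 + 7*Y*d)
(23*m(-4, L(0)))*a(4) = (23*(-6 + 7*(-2)*(-4)))*(-4 + 4) = (23*(-6 + 56))*0 = (23*50)*0 = 1150*0 = 0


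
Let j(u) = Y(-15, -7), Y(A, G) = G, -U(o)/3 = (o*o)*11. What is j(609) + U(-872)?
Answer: -25092679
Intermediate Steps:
U(o) = -33*o² (U(o) = -3*o*o*11 = -3*o²*11 = -33*o²)
j(u) = -7
j(609) + U(-872) = -7 - 33*(-872)² = -7 - 33*760384 = -7 - 25092672 = -25092679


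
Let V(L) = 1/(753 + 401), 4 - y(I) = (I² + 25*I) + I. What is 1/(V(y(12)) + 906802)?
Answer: 1154/1046449509 ≈ 1.1028e-6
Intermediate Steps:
y(I) = 4 - I² - 26*I (y(I) = 4 - ((I² + 25*I) + I) = 4 - (I² + 26*I) = 4 + (-I² - 26*I) = 4 - I² - 26*I)
V(L) = 1/1154
1/(V(y(12)) + 906802) = 1/(1/1154 + 906802) = 1/(1046449509/1154) = 1154/1046449509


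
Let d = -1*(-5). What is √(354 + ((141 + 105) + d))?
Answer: 11*√5 ≈ 24.597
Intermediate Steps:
d = 5
√(354 + ((141 + 105) + d)) = √(354 + ((141 + 105) + 5)) = √(354 + (246 + 5)) = √(354 + 251) = √605 = 11*√5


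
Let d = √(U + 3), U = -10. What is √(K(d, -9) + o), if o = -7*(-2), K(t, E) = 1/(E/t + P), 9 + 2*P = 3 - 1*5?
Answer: 2*√((63 + 38*I*√7)/(18 + 11*I*√7)) ≈ 3.7241 - 0.010921*I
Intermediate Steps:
P = -11/2 (P = -9/2 + (3 - 1*5)/2 = -9/2 + (3 - 5)/2 = -9/2 + (½)*(-2) = -9/2 - 1 = -11/2 ≈ -5.5000)
d = I*√7 (d = √(-10 + 3) = √(-7) = I*√7 ≈ 2.6458*I)
K(t, E) = 1/(-11/2 + E/t) (K(t, E) = 1/(E/t - 11/2) = 1/(-11/2 + E/t))
o = 14
√(K(d, -9) + o) = √(2*(I*√7)/(-11*I*√7 + 2*(-9)) + 14) = √(2*(I*√7)/(-11*I*√7 - 18) + 14) = √(2*(I*√7)/(-18 - 11*I*√7) + 14) = √(2*I*√7/(-18 - 11*I*√7) + 14) = √(14 + 2*I*√7/(-18 - 11*I*√7))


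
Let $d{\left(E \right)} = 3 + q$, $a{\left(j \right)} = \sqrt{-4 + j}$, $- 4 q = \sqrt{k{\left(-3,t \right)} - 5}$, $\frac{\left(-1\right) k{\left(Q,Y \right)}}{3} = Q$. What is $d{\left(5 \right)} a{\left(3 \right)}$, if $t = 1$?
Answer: $\frac{5 i}{2} \approx 2.5 i$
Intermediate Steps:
$k{\left(Q,Y \right)} = - 3 Q$
$q = - \frac{1}{2}$ ($q = - \frac{\sqrt{\left(-3\right) \left(-3\right) - 5}}{4} = - \frac{\sqrt{9 - 5}}{4} = - \frac{\sqrt{4}}{4} = \left(- \frac{1}{4}\right) 2 = - \frac{1}{2} \approx -0.5$)
$d{\left(E \right)} = \frac{5}{2}$ ($d{\left(E \right)} = 3 - \frac{1}{2} = \frac{5}{2}$)
$d{\left(5 \right)} a{\left(3 \right)} = \frac{5 \sqrt{-4 + 3}}{2} = \frac{5 \sqrt{-1}}{2} = \frac{5 i}{2}$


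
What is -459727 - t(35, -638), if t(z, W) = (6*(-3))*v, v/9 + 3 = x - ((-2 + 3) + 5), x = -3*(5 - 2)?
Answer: -462643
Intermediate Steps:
x = -9 (x = -3*3 = -9)
v = -162 (v = -27 + 9*(-9 - ((-2 + 3) + 5)) = -27 + 9*(-9 - (1 + 5)) = -27 + 9*(-9 - 1*6) = -27 + 9*(-9 - 6) = -27 + 9*(-15) = -27 - 135 = -162)
t(z, W) = 2916 (t(z, W) = (6*(-3))*(-162) = -18*(-162) = 2916)
-459727 - t(35, -638) = -459727 - 1*2916 = -459727 - 2916 = -462643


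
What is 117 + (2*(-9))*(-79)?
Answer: 1539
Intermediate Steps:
117 + (2*(-9))*(-79) = 117 - 18*(-79) = 117 + 1422 = 1539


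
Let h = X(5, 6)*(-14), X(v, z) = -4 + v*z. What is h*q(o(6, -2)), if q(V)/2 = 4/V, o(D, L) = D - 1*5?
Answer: -2912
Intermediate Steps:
o(D, L) = -5 + D (o(D, L) = D - 5 = -5 + D)
q(V) = 8/V (q(V) = 2*(4/V) = 8/V)
h = -364 (h = (-4 + 5*6)*(-14) = (-4 + 30)*(-14) = 26*(-14) = -364)
h*q(o(6, -2)) = -2912/(-5 + 6) = -2912/1 = -2912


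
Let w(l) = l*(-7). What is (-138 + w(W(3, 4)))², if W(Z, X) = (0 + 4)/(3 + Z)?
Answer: 183184/9 ≈ 20354.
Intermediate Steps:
W(Z, X) = 4/(3 + Z)
w(l) = -7*l
(-138 + w(W(3, 4)))² = (-138 - 28/(3 + 3))² = (-138 - 28/6)² = (-138 - 7*⅔)² = (-138 - 14/3)² = (-428/3)² = 183184/9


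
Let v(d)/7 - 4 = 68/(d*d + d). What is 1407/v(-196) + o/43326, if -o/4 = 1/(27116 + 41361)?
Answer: 2848984418417831/56721425426487 ≈ 50.228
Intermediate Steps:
o = -4/68477 (o = -4/(27116 + 41361) = -4/68477 ≈ -5.8414e-5)
v(d) = 28 + 476/(d + d**2) (v(d) = 28 + 7*(68/(d*d + d)) = 28 + 7*(68/(d**2 + d)) = 28 + 7*(68/(d + d**2)) = 28 + 476/(d + d**2))
1407/v(-196) + o/43326 = 1407/((28*(17 - 196 + (-196)**2)/(-196*(1 - 196)))) - 4/68477/43326 = 1407/((28*(-1/196)*(17 - 196 + 38416)/(-195))) - 4/68477*1/43326 = 1407/((28*(-1/196)*(-1/195)*38237)) - 2/1483417251 = 1407/(38237/1365) - 2/1483417251 = 1407*(1365/38237) - 2/1483417251 = 1920555/38237 - 2/1483417251 = 2848984418417831/56721425426487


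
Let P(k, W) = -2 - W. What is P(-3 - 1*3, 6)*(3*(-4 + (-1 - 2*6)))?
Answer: 408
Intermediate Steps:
P(-3 - 1*3, 6)*(3*(-4 + (-1 - 2*6))) = (-2 - 1*6)*(3*(-4 + (-1 - 2*6))) = (-2 - 6)*(3*(-4 + (-1 - 12))) = -24*(-4 - 13) = -24*(-17) = -8*(-51) = 408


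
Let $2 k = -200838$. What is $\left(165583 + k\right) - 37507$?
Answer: $27657$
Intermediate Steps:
$k = -100419$ ($k = \frac{1}{2} \left(-200838\right) = -100419$)
$\left(165583 + k\right) - 37507 = \left(165583 - 100419\right) - 37507 = 65164 - 37507 = 27657$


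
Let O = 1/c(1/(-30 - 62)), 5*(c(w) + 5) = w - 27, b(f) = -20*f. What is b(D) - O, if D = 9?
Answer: -172168/957 ≈ -179.90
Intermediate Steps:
c(w) = -52/5 + w/5 (c(w) = -5 + (w - 27)/5 = -5 + (-27 + w)/5 = -5 + (-27/5 + w/5) = -52/5 + w/5)
O = -92/957 (O = 1/(-52/5 + 1/(5*(-30 - 62))) = 1/(-52/5 + (⅕)/(-92)) = 1/(-52/5 + (⅕)*(-1/92)) = 1/(-52/5 - 1/460) = 1/(-957/92) = -92/957 ≈ -0.096134)
b(D) - O = -20*9 - 1*(-92/957) = -180 + 92/957 = -172168/957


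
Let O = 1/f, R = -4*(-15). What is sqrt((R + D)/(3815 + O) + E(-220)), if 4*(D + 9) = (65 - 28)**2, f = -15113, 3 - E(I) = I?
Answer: sqrt(2966579500251440118)/115312188 ≈ 14.937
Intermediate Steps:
E(I) = 3 - I
R = 60
O = -1/15113 (O = 1/(-15113) = -1/15113 ≈ -6.6168e-5)
D = 1333/4 (D = -9 + (65 - 28)**2/4 = -9 + (1/4)*37**2 = -9 + (1/4)*1369 = -9 + 1369/4 = 1333/4 ≈ 333.25)
sqrt((R + D)/(3815 + O) + E(-220)) = sqrt((60 + 1333/4)/(3815 - 1/15113) + (3 - 1*(-220))) = sqrt(1573/(4*(57656094/15113)) + (3 + 220)) = sqrt((1573/4)*(15113/57656094) + 223) = sqrt(23772749/230624376 + 223) = sqrt(51453008597/230624376) = sqrt(2966579500251440118)/115312188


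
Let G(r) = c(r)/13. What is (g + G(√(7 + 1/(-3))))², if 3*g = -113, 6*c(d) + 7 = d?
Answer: 26019095/18252 - 2945*√15/4563 ≈ 1423.0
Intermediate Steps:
c(d) = -7/6 + d/6
G(r) = -7/78 + r/78 (G(r) = (-7/6 + r/6)/13 = (-7/6 + r/6)*(1/13) = -7/78 + r/78)
g = -113/3 (g = (⅓)*(-113) = -113/3 ≈ -37.667)
(g + G(√(7 + 1/(-3))))² = (-113/3 + (-7/78 + √(7 + 1/(-3))/78))² = (-113/3 + (-7/78 + √(7 - ⅓)/78))² = (-113/3 + (-7/78 + √(20/3)/78))² = (-113/3 + (-7/78 + (2*√15/3)/78))² = (-113/3 + (-7/78 + √15/117))² = (-2945/78 + √15/117)²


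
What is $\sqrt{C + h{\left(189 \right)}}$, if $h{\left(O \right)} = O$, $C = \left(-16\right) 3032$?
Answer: $i \sqrt{48323} \approx 219.82 i$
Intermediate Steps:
$C = -48512$
$\sqrt{C + h{\left(189 \right)}} = \sqrt{-48512 + 189} = \sqrt{-48323} = i \sqrt{48323}$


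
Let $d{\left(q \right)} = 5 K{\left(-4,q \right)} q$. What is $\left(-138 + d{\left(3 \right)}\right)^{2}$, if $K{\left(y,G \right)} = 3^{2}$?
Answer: $9$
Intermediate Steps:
$K{\left(y,G \right)} = 9$
$d{\left(q \right)} = 45 q$ ($d{\left(q \right)} = 5 \cdot 9 q = 45 q$)
$\left(-138 + d{\left(3 \right)}\right)^{2} = \left(-138 + 45 \cdot 3\right)^{2} = \left(-138 + 135\right)^{2} = \left(-3\right)^{2} = 9$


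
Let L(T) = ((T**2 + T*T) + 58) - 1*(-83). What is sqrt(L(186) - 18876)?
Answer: 11*sqrt(417) ≈ 224.63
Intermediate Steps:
L(T) = 141 + 2*T**2 (L(T) = ((T**2 + T**2) + 58) + 83 = (2*T**2 + 58) + 83 = (58 + 2*T**2) + 83 = 141 + 2*T**2)
sqrt(L(186) - 18876) = sqrt((141 + 2*186**2) - 18876) = sqrt((141 + 2*34596) - 18876) = sqrt((141 + 69192) - 18876) = sqrt(69333 - 18876) = sqrt(50457) = 11*sqrt(417)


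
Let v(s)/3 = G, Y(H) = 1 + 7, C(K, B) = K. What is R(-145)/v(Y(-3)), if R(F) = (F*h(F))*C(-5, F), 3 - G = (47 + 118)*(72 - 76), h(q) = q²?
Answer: 15243125/1989 ≈ 7663.7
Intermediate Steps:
Y(H) = 8
G = 663 (G = 3 - (47 + 118)*(72 - 76) = 3 - 165*(-4) = 3 - 1*(-660) = 3 + 660 = 663)
v(s) = 1989 (v(s) = 3*663 = 1989)
R(F) = -5*F³ (R(F) = (F*F²)*(-5) = F³*(-5) = -5*F³)
R(-145)/v(Y(-3)) = -5*(-145)³/1989 = -5*(-3048625)*(1/1989) = 15243125*(1/1989) = 15243125/1989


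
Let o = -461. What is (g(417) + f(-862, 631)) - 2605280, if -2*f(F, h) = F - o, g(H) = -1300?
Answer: -5212759/2 ≈ -2.6064e+6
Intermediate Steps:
f(F, h) = -461/2 - F/2 (f(F, h) = -(F - 1*(-461))/2 = -(F + 461)/2 = -(461 + F)/2 = -461/2 - F/2)
(g(417) + f(-862, 631)) - 2605280 = (-1300 + (-461/2 - ½*(-862))) - 2605280 = (-1300 + (-461/2 + 431)) - 2605280 = (-1300 + 401/2) - 2605280 = -2199/2 - 2605280 = -5212759/2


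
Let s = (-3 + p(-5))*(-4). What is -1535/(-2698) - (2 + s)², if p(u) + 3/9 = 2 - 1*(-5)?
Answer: -3882097/24282 ≈ -159.88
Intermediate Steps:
p(u) = 20/3 (p(u) = -⅓ + (2 - 1*(-5)) = -⅓ + (2 + 5) = -⅓ + 7 = 20/3)
s = -44/3 (s = (-3 + 20/3)*(-4) = (11/3)*(-4) = -44/3 ≈ -14.667)
-1535/(-2698) - (2 + s)² = -1535/(-2698) - (2 - 44/3)² = -1535*(-1/2698) - (-38/3)² = 1535/2698 - 1*1444/9 = 1535/2698 - 1444/9 = -3882097/24282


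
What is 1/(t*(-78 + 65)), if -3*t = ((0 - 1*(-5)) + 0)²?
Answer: 3/325 ≈ 0.0092308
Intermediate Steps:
t = -25/3 (t = -((0 - 1*(-5)) + 0)²/3 = -((0 + 5) + 0)²/3 = -(5 + 0)²/3 = -⅓*5² = -⅓*25 = -25/3 ≈ -8.3333)
1/(t*(-78 + 65)) = 1/(-25*(-78 + 65)/3) = 1/(-25/3*(-13)) = 1/(325/3) = 3/325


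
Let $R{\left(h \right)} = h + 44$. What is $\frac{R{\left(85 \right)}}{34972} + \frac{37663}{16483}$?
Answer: $\frac{1319276743}{576443476} \approx 2.2887$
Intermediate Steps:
$R{\left(h \right)} = 44 + h$
$\frac{R{\left(85 \right)}}{34972} + \frac{37663}{16483} = \frac{44 + 85}{34972} + \frac{37663}{16483} = 129 \cdot \frac{1}{34972} + 37663 \cdot \frac{1}{16483} = \frac{129}{34972} + \frac{37663}{16483} = \frac{1319276743}{576443476}$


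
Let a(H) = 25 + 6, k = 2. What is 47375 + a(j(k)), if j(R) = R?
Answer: 47406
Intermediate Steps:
a(H) = 31
47375 + a(j(k)) = 47375 + 31 = 47406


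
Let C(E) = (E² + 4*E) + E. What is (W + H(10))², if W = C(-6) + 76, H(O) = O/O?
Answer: 6889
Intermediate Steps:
H(O) = 1
C(E) = E² + 5*E
W = 82 (W = -6*(5 - 6) + 76 = -6*(-1) + 76 = 6 + 76 = 82)
(W + H(10))² = (82 + 1)² = 83² = 6889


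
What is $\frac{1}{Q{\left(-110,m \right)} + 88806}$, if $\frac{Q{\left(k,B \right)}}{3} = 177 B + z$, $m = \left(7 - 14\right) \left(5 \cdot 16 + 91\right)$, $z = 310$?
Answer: $- \frac{1}{545871} \approx -1.8319 \cdot 10^{-6}$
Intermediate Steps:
$m = -1197$ ($m = - 7 \left(80 + 91\right) = \left(-7\right) 171 = -1197$)
$Q{\left(k,B \right)} = 930 + 531 B$ ($Q{\left(k,B \right)} = 3 \left(177 B + 310\right) = 3 \left(310 + 177 B\right) = 930 + 531 B$)
$\frac{1}{Q{\left(-110,m \right)} + 88806} = \frac{1}{\left(930 + 531 \left(-1197\right)\right) + 88806} = \frac{1}{\left(930 - 635607\right) + 88806} = \frac{1}{-634677 + 88806} = \frac{1}{-545871} = - \frac{1}{545871}$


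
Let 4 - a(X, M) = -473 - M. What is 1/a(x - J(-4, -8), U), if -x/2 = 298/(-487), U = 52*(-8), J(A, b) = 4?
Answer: 1/61 ≈ 0.016393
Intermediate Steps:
U = -416
x = 596/487 (x = -596/(-487) = -596*(-1)/487 = -2*(-298/487) = 596/487 ≈ 1.2238)
a(X, M) = 477 + M (a(X, M) = 4 - (-473 - M) = 4 + (473 + M) = 477 + M)
1/a(x - J(-4, -8), U) = 1/(477 - 416) = 1/61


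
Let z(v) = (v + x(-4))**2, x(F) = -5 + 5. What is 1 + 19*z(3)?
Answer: 172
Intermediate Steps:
x(F) = 0
z(v) = v**2 (z(v) = (v + 0)**2 = v**2)
1 + 19*z(3) = 1 + 19*3**2 = 1 + 19*9 = 1 + 171 = 172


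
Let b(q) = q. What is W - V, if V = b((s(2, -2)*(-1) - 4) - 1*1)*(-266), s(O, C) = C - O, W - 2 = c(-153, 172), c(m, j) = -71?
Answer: -335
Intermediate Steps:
W = -69 (W = 2 - 71 = -69)
V = 266 (V = (((-2 - 1*2)*(-1) - 4) - 1*1)*(-266) = (((-2 - 2)*(-1) - 4) - 1)*(-266) = ((-4*(-1) - 4) - 1)*(-266) = ((4 - 4) - 1)*(-266) = (0 - 1)*(-266) = -1*(-266) = 266)
W - V = -69 - 1*266 = -69 - 266 = -335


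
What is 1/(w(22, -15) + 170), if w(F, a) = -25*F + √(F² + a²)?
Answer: -380/143691 - √709/143691 ≈ -0.0028299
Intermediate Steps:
w(F, a) = √(F² + a²) - 25*F
1/(w(22, -15) + 170) = 1/((√(22² + (-15)²) - 25*22) + 170) = 1/((√(484 + 225) - 550) + 170) = 1/((√709 - 550) + 170) = 1/((-550 + √709) + 170) = 1/(-380 + √709)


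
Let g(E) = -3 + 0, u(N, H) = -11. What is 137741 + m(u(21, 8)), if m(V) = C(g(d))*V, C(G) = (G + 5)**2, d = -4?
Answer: 137697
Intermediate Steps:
g(E) = -3
C(G) = (5 + G)**2
m(V) = 4*V (m(V) = (5 - 3)**2*V = 2**2*V = 4*V)
137741 + m(u(21, 8)) = 137741 + 4*(-11) = 137741 - 44 = 137697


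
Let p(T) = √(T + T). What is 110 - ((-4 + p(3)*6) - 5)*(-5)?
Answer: 65 + 30*√6 ≈ 138.48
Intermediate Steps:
p(T) = √2*√T (p(T) = √(2*T) = √2*√T)
110 - ((-4 + p(3)*6) - 5)*(-5) = 110 - ((-4 + (√2*√3)*6) - 5)*(-5) = 110 - ((-4 + √6*6) - 5)*(-5) = 110 - ((-4 + 6*√6) - 5)*(-5) = 110 - (-9 + 6*√6)*(-5) = 110 - (45 - 30*√6) = 110 + (-45 + 30*√6) = 65 + 30*√6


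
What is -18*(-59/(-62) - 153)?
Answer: 84843/31 ≈ 2736.9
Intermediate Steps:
-18*(-59/(-62) - 153) = -18*(-59*(-1/62) - 153) = -18*(59/62 - 153) = -18*(-9427/62) = 84843/31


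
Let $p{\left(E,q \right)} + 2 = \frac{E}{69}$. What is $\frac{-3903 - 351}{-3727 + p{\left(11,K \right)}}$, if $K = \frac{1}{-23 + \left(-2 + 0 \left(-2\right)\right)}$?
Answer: $\frac{146763}{128645} \approx 1.1408$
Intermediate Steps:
$K = - \frac{1}{25}$ ($K = \frac{1}{-23 + \left(-2 + 0\right)} = \frac{1}{-23 - 2} = \frac{1}{-25} = - \frac{1}{25} \approx -0.04$)
$p{\left(E,q \right)} = -2 + \frac{E}{69}$
$\frac{-3903 - 351}{-3727 + p{\left(11,K \right)}} = \frac{-3903 - 351}{-3727 + \left(-2 + \frac{1}{69} \cdot 11\right)} = - \frac{4254}{-3727 + \left(-2 + \frac{11}{69}\right)} = - \frac{4254}{-3727 - \frac{127}{69}} = - \frac{4254}{- \frac{257290}{69}} = \left(-4254\right) \left(- \frac{69}{257290}\right) = \frac{146763}{128645}$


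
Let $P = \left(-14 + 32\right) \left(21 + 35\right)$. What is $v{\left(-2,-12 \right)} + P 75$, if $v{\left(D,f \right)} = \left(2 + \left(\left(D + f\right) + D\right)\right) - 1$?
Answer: $75585$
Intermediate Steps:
$v{\left(D,f \right)} = 1 + f + 2 D$ ($v{\left(D,f \right)} = \left(2 + \left(f + 2 D\right)\right) - 1 = \left(2 + f + 2 D\right) - 1 = 1 + f + 2 D$)
$P = 1008$ ($P = 18 \cdot 56 = 1008$)
$v{\left(-2,-12 \right)} + P 75 = \left(1 - 12 + 2 \left(-2\right)\right) + 1008 \cdot 75 = \left(1 - 12 - 4\right) + 75600 = -15 + 75600 = 75585$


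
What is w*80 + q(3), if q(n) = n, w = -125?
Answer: -9997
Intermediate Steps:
w*80 + q(3) = -125*80 + 3 = -10000 + 3 = -9997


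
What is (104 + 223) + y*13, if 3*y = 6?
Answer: 353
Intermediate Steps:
y = 2 (y = (⅓)*6 = 2)
(104 + 223) + y*13 = (104 + 223) + 2*13 = 327 + 26 = 353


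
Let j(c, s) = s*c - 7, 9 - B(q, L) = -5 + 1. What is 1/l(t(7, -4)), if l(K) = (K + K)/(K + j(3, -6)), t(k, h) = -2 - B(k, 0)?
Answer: 4/3 ≈ 1.3333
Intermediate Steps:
B(q, L) = 13 (B(q, L) = 9 - (-5 + 1) = 9 - 1*(-4) = 9 + 4 = 13)
j(c, s) = -7 + c*s (j(c, s) = c*s - 7 = -7 + c*s)
t(k, h) = -15 (t(k, h) = -2 - 1*13 = -2 - 13 = -15)
l(K) = 2*K/(-25 + K) (l(K) = (K + K)/(K + (-7 + 3*(-6))) = (2*K)/(K + (-7 - 18)) = (2*K)/(K - 25) = (2*K)/(-25 + K) = 2*K/(-25 + K))
1/l(t(7, -4)) = 1/(2*(-15)/(-25 - 15)) = 1/(2*(-15)/(-40)) = 1/(2*(-15)*(-1/40)) = 1/(3/4) = 4/3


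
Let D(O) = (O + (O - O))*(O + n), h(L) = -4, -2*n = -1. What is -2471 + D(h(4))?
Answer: -2457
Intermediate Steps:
n = 1/2 (n = -1/2*(-1) = 1/2 ≈ 0.50000)
D(O) = O*(1/2 + O) (D(O) = (O + (O - O))*(O + 1/2) = (O + 0)*(1/2 + O) = O*(1/2 + O))
-2471 + D(h(4)) = -2471 - 4*(1/2 - 4) = -2471 - 4*(-7/2) = -2471 + 14 = -2457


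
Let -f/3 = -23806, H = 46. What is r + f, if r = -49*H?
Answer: 69164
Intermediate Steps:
f = 71418 (f = -3*(-23806) = 71418)
r = -2254 (r = -49*46 = -2254)
r + f = -2254 + 71418 = 69164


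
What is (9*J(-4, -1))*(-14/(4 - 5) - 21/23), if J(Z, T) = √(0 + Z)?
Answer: 5418*I/23 ≈ 235.57*I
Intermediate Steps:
J(Z, T) = √Z
(9*J(-4, -1))*(-14/(4 - 5) - 21/23) = (9*√(-4))*(-14/(4 - 5) - 21/23) = (9*(2*I))*(-14/(-1) - 21*1/23) = (18*I)*(-14*(-1) - 21/23) = (18*I)*(14 - 21/23) = (18*I)*(301/23) = 5418*I/23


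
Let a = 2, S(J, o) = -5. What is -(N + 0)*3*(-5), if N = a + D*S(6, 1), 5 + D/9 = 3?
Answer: 1380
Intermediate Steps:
D = -18 (D = -45 + 9*3 = -45 + 27 = -18)
N = 92 (N = 2 - 18*(-5) = 2 + 90 = 92)
-(N + 0)*3*(-5) = -(92 + 0)*3*(-5) = -92*3*(-5) = -1*276*(-5) = -276*(-5) = 1380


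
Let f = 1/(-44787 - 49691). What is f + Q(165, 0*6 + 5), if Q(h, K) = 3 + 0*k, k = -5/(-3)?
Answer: 283433/94478 ≈ 3.0000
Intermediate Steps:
k = 5/3 (k = -5*(-1/3) = 5/3 ≈ 1.6667)
f = -1/94478 (f = 1/(-94478) = -1/94478 ≈ -1.0584e-5)
Q(h, K) = 3 (Q(h, K) = 3 + 0*(5/3) = 3 + 0 = 3)
f + Q(165, 0*6 + 5) = -1/94478 + 3 = 283433/94478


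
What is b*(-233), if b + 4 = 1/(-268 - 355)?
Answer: 580869/623 ≈ 932.37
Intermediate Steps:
b = -2493/623 (b = -4 + 1/(-268 - 355) = -4 + 1/(-623) = -4 - 1/623 = -2493/623 ≈ -4.0016)
b*(-233) = -2493/623*(-233) = 580869/623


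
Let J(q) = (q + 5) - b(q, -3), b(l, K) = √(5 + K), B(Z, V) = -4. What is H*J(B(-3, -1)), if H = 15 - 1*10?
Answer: 5 - 5*√2 ≈ -2.0711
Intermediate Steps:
H = 5 (H = 15 - 10 = 5)
J(q) = 5 + q - √2 (J(q) = (q + 5) - √(5 - 3) = (5 + q) - √2 = 5 + q - √2)
H*J(B(-3, -1)) = 5*(5 - 4 - √2) = 5*(1 - √2) = 5 - 5*√2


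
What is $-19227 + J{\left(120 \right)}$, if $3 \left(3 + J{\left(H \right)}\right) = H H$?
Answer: $-14430$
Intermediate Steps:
$J{\left(H \right)} = -3 + \frac{H^{2}}{3}$ ($J{\left(H \right)} = -3 + \frac{H H}{3} = -3 + \frac{H^{2}}{3}$)
$-19227 + J{\left(120 \right)} = -19227 - \left(3 - \frac{120^{2}}{3}\right) = -19227 + \left(-3 + \frac{1}{3} \cdot 14400\right) = -19227 + \left(-3 + 4800\right) = -19227 + 4797 = -14430$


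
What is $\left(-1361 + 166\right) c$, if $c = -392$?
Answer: $468440$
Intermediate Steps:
$\left(-1361 + 166\right) c = \left(-1361 + 166\right) \left(-392\right) = \left(-1195\right) \left(-392\right) = 468440$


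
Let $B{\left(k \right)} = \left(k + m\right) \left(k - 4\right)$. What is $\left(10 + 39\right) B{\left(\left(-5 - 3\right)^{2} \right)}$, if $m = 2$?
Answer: $194040$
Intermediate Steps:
$B{\left(k \right)} = \left(-4 + k\right) \left(2 + k\right)$ ($B{\left(k \right)} = \left(k + 2\right) \left(k - 4\right) = \left(2 + k\right) \left(-4 + k\right) = \left(-4 + k\right) \left(2 + k\right)$)
$\left(10 + 39\right) B{\left(\left(-5 - 3\right)^{2} \right)} = \left(10 + 39\right) \left(-8 + \left(\left(-5 - 3\right)^{2}\right)^{2} - 2 \left(-5 - 3\right)^{2}\right) = 49 \left(-8 + \left(\left(-8\right)^{2}\right)^{2} - 2 \left(-8\right)^{2}\right) = 49 \left(-8 + 64^{2} - 128\right) = 49 \left(-8 + 4096 - 128\right) = 49 \cdot 3960 = 194040$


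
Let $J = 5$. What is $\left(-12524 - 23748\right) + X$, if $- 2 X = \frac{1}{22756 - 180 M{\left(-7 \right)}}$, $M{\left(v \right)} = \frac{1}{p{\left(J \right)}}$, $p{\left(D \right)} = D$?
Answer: $- \frac{1648199681}{45440} \approx -36272.0$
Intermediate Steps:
$M{\left(v \right)} = \frac{1}{5}$
$X = - \frac{1}{45440}$ ($X = - \frac{1}{2 \left(22756 - 36\right)} = - \frac{1}{2 \cdot 22720} = \left(- \frac{1}{2}\right) \frac{1}{22720} = - \frac{1}{45440} \approx -2.2007 \cdot 10^{-5}$)
$\left(-12524 - 23748\right) + X = \left(-12524 - 23748\right) - \frac{1}{45440} = -36272 - \frac{1}{45440} = - \frac{1648199681}{45440}$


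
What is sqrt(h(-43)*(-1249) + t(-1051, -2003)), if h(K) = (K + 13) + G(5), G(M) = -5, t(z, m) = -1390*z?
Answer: sqrt(1504605) ≈ 1226.6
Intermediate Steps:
h(K) = 8 + K (h(K) = (K + 13) - 5 = (13 + K) - 5 = 8 + K)
sqrt(h(-43)*(-1249) + t(-1051, -2003)) = sqrt((8 - 43)*(-1249) - 1390*(-1051)) = sqrt(-35*(-1249) + 1460890) = sqrt(43715 + 1460890) = sqrt(1504605)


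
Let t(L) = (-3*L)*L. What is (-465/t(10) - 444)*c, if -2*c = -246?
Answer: -1088427/20 ≈ -54421.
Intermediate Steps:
t(L) = -3*L**2
c = 123 (c = -1/2*(-246) = 123)
(-465/t(10) - 444)*c = (-465/((-3*10**2)) - 444)*123 = (-465/((-3*100)) - 444)*123 = (-465/(-300) - 444)*123 = (-465*(-1/300) - 444)*123 = (31/20 - 444)*123 = -8849/20*123 = -1088427/20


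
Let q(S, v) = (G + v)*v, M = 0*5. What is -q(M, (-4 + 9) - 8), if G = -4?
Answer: -21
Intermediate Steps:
M = 0
q(S, v) = v*(-4 + v) (q(S, v) = (-4 + v)*v = v*(-4 + v))
-q(M, (-4 + 9) - 8) = -((-4 + 9) - 8)*(-4 + ((-4 + 9) - 8)) = -(5 - 8)*(-4 + (5 - 8)) = -(-3)*(-4 - 3) = -(-3)*(-7) = -1*21 = -21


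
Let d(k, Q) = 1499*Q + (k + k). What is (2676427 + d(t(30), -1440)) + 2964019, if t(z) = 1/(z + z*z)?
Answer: 1619076991/465 ≈ 3.4819e+6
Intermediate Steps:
t(z) = 1/(z + z²)
d(k, Q) = 2*k + 1499*Q (d(k, Q) = 1499*Q + 2*k = 2*k + 1499*Q)
(2676427 + d(t(30), -1440)) + 2964019 = (2676427 + (2*(1/(30*(1 + 30))) + 1499*(-1440))) + 2964019 = (2676427 + (2*((1/30)/31) - 2158560)) + 2964019 = (2676427 + (2*((1/30)*(1/31)) - 2158560)) + 2964019 = (2676427 + (2*(1/930) - 2158560)) + 2964019 = (2676427 + (1/465 - 2158560)) + 2964019 = (2676427 - 1003730399/465) + 2964019 = 240808156/465 + 2964019 = 1619076991/465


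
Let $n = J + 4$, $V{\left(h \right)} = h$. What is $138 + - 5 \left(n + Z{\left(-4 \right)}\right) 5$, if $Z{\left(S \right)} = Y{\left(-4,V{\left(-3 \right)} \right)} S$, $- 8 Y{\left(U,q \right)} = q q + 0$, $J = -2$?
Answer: $- \frac{49}{2} \approx -24.5$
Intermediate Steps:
$Y{\left(U,q \right)} = - \frac{q^{2}}{8}$ ($Y{\left(U,q \right)} = - \frac{q q + 0}{8} = - \frac{q^{2} + 0}{8} = - \frac{q^{2}}{8}$)
$Z{\left(S \right)} = - \frac{9 S}{8}$ ($Z{\left(S \right)} = - \frac{\left(-3\right)^{2}}{8} S = \left(- \frac{1}{8}\right) 9 S = - \frac{9 S}{8}$)
$n = 2$ ($n = -2 + 4 = 2$)
$138 + - 5 \left(n + Z{\left(-4 \right)}\right) 5 = 138 + - 5 \left(2 - - \frac{9}{2}\right) 5 = 138 + - 5 \left(2 + \frac{9}{2}\right) 5 = 138 + \left(-5\right) \frac{13}{2} \cdot 5 = 138 - \frac{325}{2} = - \frac{49}{2}$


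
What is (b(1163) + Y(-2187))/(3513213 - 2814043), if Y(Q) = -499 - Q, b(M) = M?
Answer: 2851/699170 ≈ 0.0040777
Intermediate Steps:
(b(1163) + Y(-2187))/(3513213 - 2814043) = (1163 + (-499 - 1*(-2187)))/(3513213 - 2814043) = (1163 + (-499 + 2187))/699170 = (1163 + 1688)*(1/699170) = 2851*(1/699170) = 2851/699170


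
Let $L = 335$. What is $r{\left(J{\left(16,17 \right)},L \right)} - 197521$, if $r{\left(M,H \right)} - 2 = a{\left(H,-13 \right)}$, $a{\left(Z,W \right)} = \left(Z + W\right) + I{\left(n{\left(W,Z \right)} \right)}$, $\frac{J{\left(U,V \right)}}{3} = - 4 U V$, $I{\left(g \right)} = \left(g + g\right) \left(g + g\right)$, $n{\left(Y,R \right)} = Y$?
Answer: $-196521$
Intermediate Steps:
$I{\left(g \right)} = 4 g^{2}$ ($I{\left(g \right)} = 2 g 2 g = 4 g^{2}$)
$J{\left(U,V \right)} = - 12 U V$ ($J{\left(U,V \right)} = 3 - 4 U V = 3 \left(- 4 U V\right) = - 12 U V$)
$a{\left(Z,W \right)} = W + Z + 4 W^{2}$ ($a{\left(Z,W \right)} = \left(Z + W\right) + 4 W^{2} = \left(W + Z\right) + 4 W^{2} = W + Z + 4 W^{2}$)
$r{\left(M,H \right)} = 665 + H$ ($r{\left(M,H \right)} = 2 + \left(-13 + H + 4 \left(-13\right)^{2}\right) = 2 + \left(-13 + H + 4 \cdot 169\right) = 2 + \left(-13 + H + 676\right) = 2 + \left(663 + H\right) = 665 + H$)
$r{\left(J{\left(16,17 \right)},L \right)} - 197521 = \left(665 + 335\right) - 197521 = 1000 - 197521 = -196521$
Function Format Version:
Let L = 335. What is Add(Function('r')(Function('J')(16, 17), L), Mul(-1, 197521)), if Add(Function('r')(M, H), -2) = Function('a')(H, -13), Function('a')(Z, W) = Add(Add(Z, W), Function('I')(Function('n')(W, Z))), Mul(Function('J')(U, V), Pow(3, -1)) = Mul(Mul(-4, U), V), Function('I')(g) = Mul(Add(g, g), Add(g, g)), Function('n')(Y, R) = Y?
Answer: -196521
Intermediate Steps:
Function('I')(g) = Mul(4, Pow(g, 2)) (Function('I')(g) = Mul(Mul(2, g), Mul(2, g)) = Mul(4, Pow(g, 2)))
Function('J')(U, V) = Mul(-12, U, V) (Function('J')(U, V) = Mul(3, Mul(Mul(-4, U), V)) = Mul(3, Mul(-4, U, V)) = Mul(-12, U, V))
Function('a')(Z, W) = Add(W, Z, Mul(4, Pow(W, 2))) (Function('a')(Z, W) = Add(Add(Z, W), Mul(4, Pow(W, 2))) = Add(Add(W, Z), Mul(4, Pow(W, 2))) = Add(W, Z, Mul(4, Pow(W, 2))))
Function('r')(M, H) = Add(665, H) (Function('r')(M, H) = Add(2, Add(-13, H, Mul(4, Pow(-13, 2)))) = Add(2, Add(-13, H, Mul(4, 169))) = Add(2, Add(-13, H, 676)) = Add(2, Add(663, H)) = Add(665, H))
Add(Function('r')(Function('J')(16, 17), L), Mul(-1, 197521)) = Add(Add(665, 335), Mul(-1, 197521)) = Add(1000, -197521) = -196521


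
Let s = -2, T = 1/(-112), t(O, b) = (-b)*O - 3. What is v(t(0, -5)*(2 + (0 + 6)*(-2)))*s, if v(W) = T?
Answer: 1/56 ≈ 0.017857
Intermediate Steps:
t(O, b) = -3 - O*b (t(O, b) = -O*b - 3 = -3 - O*b)
T = -1/112 ≈ -0.0089286
v(W) = -1/112
v(t(0, -5)*(2 + (0 + 6)*(-2)))*s = -1/112*(-2) = 1/56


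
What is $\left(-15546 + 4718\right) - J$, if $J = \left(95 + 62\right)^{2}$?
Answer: $-35477$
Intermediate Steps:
$J = 24649$ ($J = 157^{2} = 24649$)
$\left(-15546 + 4718\right) - J = \left(-15546 + 4718\right) - 24649 = -10828 - 24649 = -35477$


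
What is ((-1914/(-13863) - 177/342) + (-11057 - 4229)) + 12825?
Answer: -1296639941/526794 ≈ -2461.4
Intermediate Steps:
((-1914/(-13863) - 177/342) + (-11057 - 4229)) + 12825 = ((-1914*(-1/13863) - 177*1/342) - 15286) + 12825 = ((638/4621 - 59/114) - 15286) + 12825 = (-199907/526794 - 15286) + 12825 = -8052772991/526794 + 12825 = -1296639941/526794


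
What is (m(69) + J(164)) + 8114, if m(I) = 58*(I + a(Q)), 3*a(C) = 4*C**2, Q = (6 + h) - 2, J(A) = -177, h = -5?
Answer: 36049/3 ≈ 12016.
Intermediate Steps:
Q = -1 (Q = (6 - 5) - 2 = 1 - 2 = -1)
a(C) = 4*C**2/3 (a(C) = (4*C**2)/3 = 4*C**2/3)
m(I) = 232/3 + 58*I (m(I) = 58*(I + (4/3)*(-1)**2) = 58*(I + (4/3)*1) = 58*(I + 4/3) = 58*(4/3 + I) = 232/3 + 58*I)
(m(69) + J(164)) + 8114 = ((232/3 + 58*69) - 177) + 8114 = ((232/3 + 4002) - 177) + 8114 = (12238/3 - 177) + 8114 = 11707/3 + 8114 = 36049/3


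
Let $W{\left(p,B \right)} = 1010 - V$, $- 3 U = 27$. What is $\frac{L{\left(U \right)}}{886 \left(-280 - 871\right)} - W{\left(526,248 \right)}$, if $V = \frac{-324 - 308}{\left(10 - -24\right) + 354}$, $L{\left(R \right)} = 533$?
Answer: $- \frac{100069612309}{98919242} \approx -1011.6$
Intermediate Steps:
$U = -9$ ($U = \left(- \frac{1}{3}\right) 27 = -9$)
$V = - \frac{158}{97}$ ($V = - \frac{632}{\left(10 + 24\right) + 354} = - \frac{632}{34 + 354} = - \frac{632}{388} = \left(-632\right) \frac{1}{388} = - \frac{158}{97} \approx -1.6289$)
$W{\left(p,B \right)} = \frac{98128}{97}$ ($W{\left(p,B \right)} = 1010 - - \frac{158}{97} = 1010 + \frac{158}{97} = \frac{98128}{97}$)
$\frac{L{\left(U \right)}}{886 \left(-280 - 871\right)} - W{\left(526,248 \right)} = \frac{533}{886 \left(-280 - 871\right)} - \frac{98128}{97} = \frac{533}{886 \left(-1151\right)} - \frac{98128}{97} = \frac{533}{-1019786} - \frac{98128}{97} = 533 \left(- \frac{1}{1019786}\right) - \frac{98128}{97} = - \frac{533}{1019786} - \frac{98128}{97} = - \frac{100069612309}{98919242}$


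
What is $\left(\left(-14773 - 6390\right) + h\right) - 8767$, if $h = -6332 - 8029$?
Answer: $-44291$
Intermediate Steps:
$h = -14361$ ($h = -6332 - 8029 = -14361$)
$\left(\left(-14773 - 6390\right) + h\right) - 8767 = \left(\left(-14773 - 6390\right) - 14361\right) - 8767 = \left(-21163 - 14361\right) - 8767 = -35524 - 8767 = -44291$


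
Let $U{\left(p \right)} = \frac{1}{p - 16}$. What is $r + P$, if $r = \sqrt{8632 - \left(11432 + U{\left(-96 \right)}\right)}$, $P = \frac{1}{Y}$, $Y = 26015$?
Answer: $\frac{1}{26015} + \frac{i \sqrt{2195193}}{28} \approx 3.8439 \cdot 10^{-5} + 52.915 i$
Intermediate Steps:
$U{\left(p \right)} = \frac{1}{-16 + p}$
$P = \frac{1}{26015} \approx 3.8439 \cdot 10^{-5}$
$r = \frac{i \sqrt{2195193}}{28}$ ($r = \sqrt{8632 - \left(11432 + \frac{1}{-16 - 96}\right)} = \sqrt{8632 - \frac{1280383}{112}} = \sqrt{- \frac{313599}{112}} = \frac{i \sqrt{2195193}}{28} \approx 52.915 i$)
$r + P = \frac{i \sqrt{2195193}}{28} + \frac{1}{26015} = \frac{1}{26015} + \frac{i \sqrt{2195193}}{28}$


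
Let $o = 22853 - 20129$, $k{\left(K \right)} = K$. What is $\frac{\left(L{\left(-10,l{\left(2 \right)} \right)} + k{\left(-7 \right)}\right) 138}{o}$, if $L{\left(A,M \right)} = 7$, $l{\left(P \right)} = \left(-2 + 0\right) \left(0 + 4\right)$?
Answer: $0$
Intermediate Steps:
$l{\left(P \right)} = -8$ ($l{\left(P \right)} = \left(-2\right) 4 = -8$)
$o = 2724$
$\frac{\left(L{\left(-10,l{\left(2 \right)} \right)} + k{\left(-7 \right)}\right) 138}{o} = \frac{\left(7 - 7\right) 138}{2724} = 0 \cdot 138 \cdot \frac{1}{2724} = 0 \cdot \frac{1}{2724} = 0$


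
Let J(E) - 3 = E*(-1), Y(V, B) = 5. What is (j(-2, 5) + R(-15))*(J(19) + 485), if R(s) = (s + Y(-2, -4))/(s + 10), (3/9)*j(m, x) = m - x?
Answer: -8911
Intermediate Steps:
j(m, x) = -3*x + 3*m (j(m, x) = 3*(m - x) = -3*x + 3*m)
J(E) = 3 - E (J(E) = 3 + E*(-1) = 3 - E)
R(s) = (5 + s)/(10 + s) (R(s) = (s + 5)/(s + 10) = (5 + s)/(10 + s))
(j(-2, 5) + R(-15))*(J(19) + 485) = ((-3*5 + 3*(-2)) + (5 - 15)/(10 - 15))*((3 - 1*19) + 485) = ((-15 - 6) - 10/(-5))*((3 - 19) + 485) = (-21 - ⅕*(-10))*(-16 + 485) = (-21 + 2)*469 = -19*469 = -8911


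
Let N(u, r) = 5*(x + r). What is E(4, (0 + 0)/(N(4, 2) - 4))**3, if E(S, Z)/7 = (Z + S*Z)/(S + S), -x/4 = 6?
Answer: 0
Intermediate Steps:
x = -24 (x = -4*6 = -24)
N(u, r) = -120 + 5*r (N(u, r) = 5*(-24 + r) = -120 + 5*r)
E(S, Z) = 7*(Z + S*Z)/(2*S) (E(S, Z) = 7*((Z + S*Z)/(S + S)) = 7*((Z + S*Z)/((2*S))) = 7*((Z + S*Z)*(1/(2*S))) = 7*((Z + S*Z)/(2*S)) = 7*(Z + S*Z)/(2*S))
E(4, (0 + 0)/(N(4, 2) - 4))**3 = ((7/2)*((0 + 0)/((-120 + 5*2) - 4))*(1 + 4)/4)**3 = ((7/2)*(0/((-120 + 10) - 4))*(1/4)*5)**3 = ((7/2)*(0/(-110 - 4))*(1/4)*5)**3 = ((7/2)*(0/(-114))*(1/4)*5)**3 = ((7/2)*(0*(-1/114))*(1/4)*5)**3 = ((7/2)*0*(1/4)*5)**3 = 0**3 = 0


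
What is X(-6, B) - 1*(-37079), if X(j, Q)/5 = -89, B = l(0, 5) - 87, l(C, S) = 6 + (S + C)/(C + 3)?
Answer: 36634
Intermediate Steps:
l(C, S) = 6 + (C + S)/(3 + C)
B = -238/3 (B = (18 + 5 + 7*0)/(3 + 0) - 87 = (18 + 5 + 0)/3 - 87 = (1/3)*23 - 87 = 23/3 - 87 = -238/3 ≈ -79.333)
X(j, Q) = -445 (X(j, Q) = 5*(-89) = -445)
X(-6, B) - 1*(-37079) = -445 - 1*(-37079) = -445 + 37079 = 36634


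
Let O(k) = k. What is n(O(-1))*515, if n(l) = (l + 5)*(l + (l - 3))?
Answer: -10300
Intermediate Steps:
n(l) = (-3 + 2*l)*(5 + l) (n(l) = (5 + l)*(l + (-3 + l)) = (5 + l)*(-3 + 2*l) = (-3 + 2*l)*(5 + l))
n(O(-1))*515 = (-15 + 2*(-1)² + 7*(-1))*515 = (-15 + 2*1 - 7)*515 = (-15 + 2 - 7)*515 = -20*515 = -10300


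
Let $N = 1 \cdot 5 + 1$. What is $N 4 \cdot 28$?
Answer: $672$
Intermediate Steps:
$N = 6$ ($N = 5 + 1 = 6$)
$N 4 \cdot 28 = 6 \cdot 4 \cdot 28 = 24 \cdot 28 = 672$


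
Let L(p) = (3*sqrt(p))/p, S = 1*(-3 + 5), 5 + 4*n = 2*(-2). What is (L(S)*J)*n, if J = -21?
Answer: 567*sqrt(2)/8 ≈ 100.23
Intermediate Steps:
n = -9/4 (n = -5/4 + (2*(-2))/4 = -5/4 + (1/4)*(-4) = -5/4 - 1 = -9/4 ≈ -2.2500)
S = 2 (S = 1*2 = 2)
L(p) = 3/sqrt(p)
(L(S)*J)*n = ((3/sqrt(2))*(-21))*(-9/4) = ((3*(sqrt(2)/2))*(-21))*(-9/4) = ((3*sqrt(2)/2)*(-21))*(-9/4) = -63*sqrt(2)/2*(-9/4) = 567*sqrt(2)/8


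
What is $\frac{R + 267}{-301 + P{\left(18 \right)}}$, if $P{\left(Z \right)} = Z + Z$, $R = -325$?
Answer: $\frac{58}{265} \approx 0.21887$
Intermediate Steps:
$P{\left(Z \right)} = 2 Z$
$\frac{R + 267}{-301 + P{\left(18 \right)}} = \frac{-325 + 267}{-301 + 2 \cdot 18} = - \frac{58}{-301 + 36} = - \frac{58}{-265} = \left(-58\right) \left(- \frac{1}{265}\right) = \frac{58}{265}$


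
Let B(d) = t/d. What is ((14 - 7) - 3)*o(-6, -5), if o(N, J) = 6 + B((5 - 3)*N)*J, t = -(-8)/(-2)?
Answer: 52/3 ≈ 17.333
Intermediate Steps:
t = -4 (t = -(-8)*(-1)/2 = -4*1 = -4)
B(d) = -4/d
o(N, J) = 6 - 2*J/N (o(N, J) = 6 + (-4*1/(N*(5 - 3)))*J = 6 + (-4*1/(2*N))*J = 6 + (-2/N)*J = 6 - 2*J/N)
((14 - 7) - 3)*o(-6, -5) = ((14 - 7) - 3)*(6 - 2*(-5)/(-6)) = (7 - 3)*(6 - 2*(-5)*(-⅙)) = 4*(6 - 5/3) = 4*(13/3) = 52/3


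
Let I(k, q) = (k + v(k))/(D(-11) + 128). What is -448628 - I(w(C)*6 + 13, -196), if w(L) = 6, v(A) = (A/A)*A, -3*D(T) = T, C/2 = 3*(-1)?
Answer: -177208354/395 ≈ -4.4863e+5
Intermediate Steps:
C = -6 (C = 2*(3*(-1)) = 2*(-3) = -6)
D(T) = -T/3
v(A) = A (v(A) = 1*A = A)
I(k, q) = 6*k/395 (I(k, q) = (k + k)/(-1/3*(-11) + 128) = (2*k)/(11/3 + 128) = (2*k)/(395/3) = (2*k)*(3/395) = 6*k/395)
-448628 - I(w(C)*6 + 13, -196) = -448628 - 6*(6*6 + 13)/395 = -448628 - 6*(36 + 13)/395 = -448628 - 6*49/395 = -448628 - 1*294/395 = -448628 - 294/395 = -177208354/395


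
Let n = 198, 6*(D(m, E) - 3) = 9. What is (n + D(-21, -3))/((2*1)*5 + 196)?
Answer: 405/412 ≈ 0.98301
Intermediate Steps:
D(m, E) = 9/2 (D(m, E) = 3 + (⅙)*9 = 3 + 3/2 = 9/2)
(n + D(-21, -3))/((2*1)*5 + 196) = (198 + 9/2)/((2*1)*5 + 196) = 405/(2*(2*5 + 196)) = 405/(2*(10 + 196)) = (405/2)/206 = (405/2)*(1/206) = 405/412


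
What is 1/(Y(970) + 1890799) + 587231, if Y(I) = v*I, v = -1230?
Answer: 409710481470/697699 ≈ 5.8723e+5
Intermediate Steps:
Y(I) = -1230*I
1/(Y(970) + 1890799) + 587231 = 1/(-1230*970 + 1890799) + 587231 = 1/(-1193100 + 1890799) + 587231 = 1/697699 + 587231 = 409710481470/697699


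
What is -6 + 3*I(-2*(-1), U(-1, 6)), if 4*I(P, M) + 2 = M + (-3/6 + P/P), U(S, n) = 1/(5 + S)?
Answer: -111/16 ≈ -6.9375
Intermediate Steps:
I(P, M) = -3/8 + M/4 (I(P, M) = -½ + (M + (-3/6 + P/P))/4 = -½ + (M + (-3*⅙ + 1))/4 = -½ + (M + (-½ + 1))/4 = -½ + (M + ½)/4 = -½ + (½ + M)/4 = -½ + (⅛ + M/4) = -3/8 + M/4)
-6 + 3*I(-2*(-1), U(-1, 6)) = -6 + 3*(-3/8 + 1/(4*(5 - 1))) = -6 + 3*(-3/8 + (¼)/4) = -6 + 3*(-3/8 + (¼)*(¼)) = -6 + 3*(-3/8 + 1/16) = -6 + 3*(-5/16) = -6 - 15/16 = -111/16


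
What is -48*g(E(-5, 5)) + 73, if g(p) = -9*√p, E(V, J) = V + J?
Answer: 73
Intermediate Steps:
E(V, J) = J + V
-48*g(E(-5, 5)) + 73 = -(-432)*√(5 - 5) + 73 = -(-432)*√0 + 73 = -(-432)*0 + 73 = -48*0 + 73 = 0 + 73 = 73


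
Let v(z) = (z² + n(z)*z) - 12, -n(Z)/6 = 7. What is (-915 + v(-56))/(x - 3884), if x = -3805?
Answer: -4561/7689 ≈ -0.59319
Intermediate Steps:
n(Z) = -42 (n(Z) = -6*7 = -42)
v(z) = -12 + z² - 42*z (v(z) = (z² - 42*z) - 12 = -12 + z² - 42*z)
(-915 + v(-56))/(x - 3884) = (-915 + (-12 + (-56)² - 42*(-56)))/(-3805 - 3884) = (-915 + (-12 + 3136 + 2352))/(-7689) = (-915 + 5476)*(-1/7689) = 4561*(-1/7689) = -4561/7689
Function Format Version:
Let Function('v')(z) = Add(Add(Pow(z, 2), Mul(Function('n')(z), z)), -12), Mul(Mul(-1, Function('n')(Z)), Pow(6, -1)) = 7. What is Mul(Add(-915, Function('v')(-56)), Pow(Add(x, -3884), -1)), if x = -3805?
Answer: Rational(-4561, 7689) ≈ -0.59319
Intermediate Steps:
Function('n')(Z) = -42 (Function('n')(Z) = Mul(-6, 7) = -42)
Function('v')(z) = Add(-12, Pow(z, 2), Mul(-42, z)) (Function('v')(z) = Add(Add(Pow(z, 2), Mul(-42, z)), -12) = Add(-12, Pow(z, 2), Mul(-42, z)))
Mul(Add(-915, Function('v')(-56)), Pow(Add(x, -3884), -1)) = Mul(Add(-915, Add(-12, Pow(-56, 2), Mul(-42, -56))), Pow(Add(-3805, -3884), -1)) = Mul(Add(-915, Add(-12, 3136, 2352)), Pow(-7689, -1)) = Mul(Add(-915, 5476), Rational(-1, 7689)) = Mul(4561, Rational(-1, 7689)) = Rational(-4561, 7689)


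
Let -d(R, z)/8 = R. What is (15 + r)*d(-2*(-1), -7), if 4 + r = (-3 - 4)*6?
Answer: 496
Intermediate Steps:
d(R, z) = -8*R
r = -46 (r = -4 + (-3 - 4)*6 = -4 - 7*6 = -4 - 42 = -46)
(15 + r)*d(-2*(-1), -7) = (15 - 46)*(-(-16)*(-1)) = -(-248)*2 = -31*(-16) = 496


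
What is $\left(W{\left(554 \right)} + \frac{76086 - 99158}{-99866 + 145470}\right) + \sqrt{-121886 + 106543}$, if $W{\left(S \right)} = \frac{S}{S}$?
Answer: $\frac{5633}{11401} + i \sqrt{15343} \approx 0.49408 + 123.87 i$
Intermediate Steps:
$W{\left(S \right)} = 1$
$\left(W{\left(554 \right)} + \frac{76086 - 99158}{-99866 + 145470}\right) + \sqrt{-121886 + 106543} = \left(1 + \frac{76086 - 99158}{-99866 + 145470}\right) + \sqrt{-121886 + 106543} = \left(1 - \frac{23072}{45604}\right) + \sqrt{-15343} = \left(1 - \frac{5768}{11401}\right) + i \sqrt{15343} = \frac{5633}{11401} + i \sqrt{15343}$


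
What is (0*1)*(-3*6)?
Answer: 0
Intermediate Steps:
(0*1)*(-3*6) = 0*(-18) = 0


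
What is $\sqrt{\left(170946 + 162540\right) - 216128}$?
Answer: $\sqrt{117358} \approx 342.58$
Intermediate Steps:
$\sqrt{\left(170946 + 162540\right) - 216128} = \sqrt{333486 - 216128} = \sqrt{117358}$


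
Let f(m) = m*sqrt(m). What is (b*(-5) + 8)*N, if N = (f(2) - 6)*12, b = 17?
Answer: 5544 - 1848*sqrt(2) ≈ 2930.5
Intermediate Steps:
f(m) = m**(3/2)
N = -72 + 24*sqrt(2) (N = (2**(3/2) - 6)*12 = (2*sqrt(2) - 6)*12 = (-6 + 2*sqrt(2))*12 = -72 + 24*sqrt(2) ≈ -38.059)
(b*(-5) + 8)*N = (17*(-5) + 8)*(-72 + 24*sqrt(2)) = (-85 + 8)*(-72 + 24*sqrt(2)) = -77*(-72 + 24*sqrt(2)) = 5544 - 1848*sqrt(2)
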